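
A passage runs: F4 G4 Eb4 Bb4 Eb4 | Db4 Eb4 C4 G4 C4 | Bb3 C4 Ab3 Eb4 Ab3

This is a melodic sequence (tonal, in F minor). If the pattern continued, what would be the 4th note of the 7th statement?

With 5-note cells, note 4 of each statement runs Bb4, G4, Eb4.
Carrying that down a 3rd forward: C4 → Ab3 → F3 → Db3.

Db3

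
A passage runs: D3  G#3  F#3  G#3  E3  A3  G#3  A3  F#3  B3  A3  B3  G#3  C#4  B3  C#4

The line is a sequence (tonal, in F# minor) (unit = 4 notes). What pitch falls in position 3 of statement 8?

With 4-note cells, note 3 of each statement runs F#3, G#3, A3, B3.
Each moves up a 2nd. Continuing: C#4 → D4 → E4 → F#4.

F#4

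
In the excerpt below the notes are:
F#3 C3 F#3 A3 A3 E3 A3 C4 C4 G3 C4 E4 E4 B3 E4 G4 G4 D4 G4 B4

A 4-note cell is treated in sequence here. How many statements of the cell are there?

5

20 notes in groups of 4 gives 20/4 = 5 statements.
Starts: F#3, A3, C4, E4, G4 — each up a 3rd.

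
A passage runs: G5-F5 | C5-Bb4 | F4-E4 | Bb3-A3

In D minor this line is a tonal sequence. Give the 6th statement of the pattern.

With a 2-note motive the entries are G5, C5, F4, Bb3, each down a 5th from the previous.
Extending down a 5th: E3 → A2.
Statement 6 starts on A2 and keeps the same diatonic contour: A2 G2.

A2 G2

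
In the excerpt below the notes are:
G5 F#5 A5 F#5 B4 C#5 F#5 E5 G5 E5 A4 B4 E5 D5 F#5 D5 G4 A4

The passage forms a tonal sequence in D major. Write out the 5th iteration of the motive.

The 6-note cells begin on G5, F#5, E5 — each down a 2nd from the last.
Continuing the starts: D5 → C#5.
From C#5 the diatonic shape gives C#5 B4 D5 B4 E4 F#4.

C#5 B4 D5 B4 E4 F#4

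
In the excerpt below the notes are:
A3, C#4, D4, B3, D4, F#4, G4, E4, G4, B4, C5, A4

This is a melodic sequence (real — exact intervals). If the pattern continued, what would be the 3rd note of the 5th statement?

Grouping in 4s, the 3rd note of each cell is D4, G4, C5.
Carrying that up a 4th forward: F5 → Bb5.

Bb5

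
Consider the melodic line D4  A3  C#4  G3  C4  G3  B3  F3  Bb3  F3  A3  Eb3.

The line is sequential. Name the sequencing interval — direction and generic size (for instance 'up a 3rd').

With a 4-note motive the entries are D4, C4, Bb3, each down a 2nd from the previous.
From D4 to C4: down a 2nd.

down a 2nd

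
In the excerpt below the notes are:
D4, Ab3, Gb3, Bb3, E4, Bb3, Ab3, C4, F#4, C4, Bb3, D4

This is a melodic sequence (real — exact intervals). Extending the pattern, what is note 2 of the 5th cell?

E4

The unit is 4 notes. Position-2 pitches of the 3 shown cells: Ab3, Bb3, C4.
Each moves up a 2nd. Continuing: D4 → E4.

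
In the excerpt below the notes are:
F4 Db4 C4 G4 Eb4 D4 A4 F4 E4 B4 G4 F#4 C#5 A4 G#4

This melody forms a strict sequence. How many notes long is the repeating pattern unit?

3

15 notes total. Splitting into 5 groups of 3:
F4 Db4 C4 | G4 Eb4 D4 | A4 F4 E4 | B4 G4 F#4 | C#5 A4 G#4
Each cell is the previous one up a 2nd — so the unit is 3 notes.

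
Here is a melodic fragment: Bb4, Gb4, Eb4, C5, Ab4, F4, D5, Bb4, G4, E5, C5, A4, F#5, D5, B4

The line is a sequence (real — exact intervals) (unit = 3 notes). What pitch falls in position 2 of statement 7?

F#5

The unit is 3 notes. Position-2 pitches of the 5 shown cells: Gb4, Ab4, Bb4, C5, D5.
Each moves up a 2nd. Continuing: E5 → F#5.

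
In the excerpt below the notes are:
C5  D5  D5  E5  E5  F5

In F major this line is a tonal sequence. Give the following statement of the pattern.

F5 G5

Unit = 2 notes; the statements start on C5, D5, E5, moving up a 2nd each time.
So cell 4 is F5 G5.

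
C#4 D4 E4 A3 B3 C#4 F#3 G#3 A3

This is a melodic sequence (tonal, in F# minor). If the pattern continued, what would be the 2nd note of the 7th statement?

Grouping in 3s, the 2nd note of each cell is D4, B3, G#3.
Carrying that down a 3rd forward: E3 → C#3 → A2 → F#2.

F#2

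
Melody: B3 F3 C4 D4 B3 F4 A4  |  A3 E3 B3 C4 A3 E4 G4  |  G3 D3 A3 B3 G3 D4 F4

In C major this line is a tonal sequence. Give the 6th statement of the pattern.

With a 7-note motive the entries are B3, A3, G3, each down a 2nd from the previous.
Continuing the starts: F3 → E3 → D3.
From D3 the diatonic shape gives D3 A2 E3 F3 D3 A3 C4.

D3 A2 E3 F3 D3 A3 C4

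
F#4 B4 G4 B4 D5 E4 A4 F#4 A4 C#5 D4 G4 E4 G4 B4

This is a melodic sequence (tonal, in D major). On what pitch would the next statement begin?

Taking 5-note groups, the heads are F#4, E4, D4: the pattern moves down a 2nd.
The next head, down a 2nd from D4, is C#4.

C#4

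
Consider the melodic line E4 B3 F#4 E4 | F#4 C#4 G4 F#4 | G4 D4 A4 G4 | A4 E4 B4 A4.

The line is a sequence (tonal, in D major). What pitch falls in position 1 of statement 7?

D5

With 4-note cells, note 1 of each statement runs E4, F#4, G4, A4.
Carrying that up a 2nd forward: B4 → C#5 → D5.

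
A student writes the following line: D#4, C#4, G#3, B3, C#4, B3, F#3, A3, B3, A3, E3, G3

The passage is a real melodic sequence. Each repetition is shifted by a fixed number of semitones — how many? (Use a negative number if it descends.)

The 4-note cells begin on D#4, C#4, B3 — each down a 2nd from the last.
Counting half-steps from D#4 to C#4: -2.

-2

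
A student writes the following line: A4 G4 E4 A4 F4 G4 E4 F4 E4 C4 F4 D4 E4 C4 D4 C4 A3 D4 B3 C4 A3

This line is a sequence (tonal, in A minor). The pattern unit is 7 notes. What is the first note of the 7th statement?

Unit = 7 notes; the statements start on A4, F4, D4, moving down a 3rd each time.
Extending the heads down a 3rd: B3 → G3 → E3 → C3.

C3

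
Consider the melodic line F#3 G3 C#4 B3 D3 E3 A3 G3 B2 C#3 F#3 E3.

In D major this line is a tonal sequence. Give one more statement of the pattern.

G2 A2 D3 C#3

Unit = 4 notes; the statements start on F#3, D3, B2, moving down a 3rd each time.
Statement 4 starts on G2 and keeps the same diatonic contour: G2 A2 D3 C#3.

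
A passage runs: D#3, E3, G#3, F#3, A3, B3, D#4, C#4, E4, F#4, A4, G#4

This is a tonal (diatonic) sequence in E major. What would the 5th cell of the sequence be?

F#5 G#5 B5 A5

With a 4-note motive the entries are D#3, A3, E4, each up a 5th from the previous.
Carrying on: B4 → F#5.
Statement 5 starts on F#5 and keeps the same diatonic contour: F#5 G#5 B5 A5.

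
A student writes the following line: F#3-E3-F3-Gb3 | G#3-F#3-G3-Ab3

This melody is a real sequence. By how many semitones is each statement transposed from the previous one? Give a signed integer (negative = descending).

2

Taking 4-note groups, the heads are F#3, G#3: the pattern moves up a 2nd.
Counting half-steps from F#3 to G#3: 2.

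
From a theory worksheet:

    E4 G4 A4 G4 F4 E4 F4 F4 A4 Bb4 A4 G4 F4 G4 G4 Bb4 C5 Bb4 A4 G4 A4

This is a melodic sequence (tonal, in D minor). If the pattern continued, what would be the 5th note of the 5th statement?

With 7-note cells, note 5 of each statement runs F4, G4, A4.
Extending up a 2nd: Bb4 → C5.

C5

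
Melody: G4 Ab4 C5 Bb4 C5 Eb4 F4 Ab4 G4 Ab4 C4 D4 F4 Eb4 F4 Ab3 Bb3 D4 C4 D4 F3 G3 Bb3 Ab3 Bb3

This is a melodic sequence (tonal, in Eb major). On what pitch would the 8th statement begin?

G2

With a 5-note motive the entries are G4, Eb4, C4, Ab3, F3, each down a 3rd from the previous.
Continuing: D3 → Bb2 → G2. Statement 8 starts on G2.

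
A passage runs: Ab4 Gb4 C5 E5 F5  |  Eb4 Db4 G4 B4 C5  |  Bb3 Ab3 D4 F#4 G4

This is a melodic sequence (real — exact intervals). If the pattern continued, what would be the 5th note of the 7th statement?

The unit is 5 notes. Position-5 pitches of the 3 shown cells: F5, C5, G4.
Each moves down a 4th. Continuing: D4 → A3 → E3 → B2.

B2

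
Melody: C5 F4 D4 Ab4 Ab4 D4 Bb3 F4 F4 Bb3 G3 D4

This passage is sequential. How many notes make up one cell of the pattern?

4

12 notes total. Splitting into 3 groups of 4:
C5 F4 D4 Ab4 | Ab4 D4 Bb3 F4 | F4 Bb3 G3 D4
That's a consistent down a 3rd shift per cell, and no other grouping gives one.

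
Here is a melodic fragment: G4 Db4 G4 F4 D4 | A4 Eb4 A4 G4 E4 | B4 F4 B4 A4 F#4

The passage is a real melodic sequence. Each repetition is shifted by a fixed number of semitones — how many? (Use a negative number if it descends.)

The 5-note cells begin on G4, A4, B4 — each up a 2nd from the last.
Counting half-steps from G4 to A4: 2.

2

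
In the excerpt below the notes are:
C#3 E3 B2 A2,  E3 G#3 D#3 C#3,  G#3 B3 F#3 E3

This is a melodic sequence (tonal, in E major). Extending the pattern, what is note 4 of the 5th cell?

With 4-note cells, note 4 of each statement runs A2, C#3, E3.
Carrying that up a 3rd forward: G#3 → B3.

B3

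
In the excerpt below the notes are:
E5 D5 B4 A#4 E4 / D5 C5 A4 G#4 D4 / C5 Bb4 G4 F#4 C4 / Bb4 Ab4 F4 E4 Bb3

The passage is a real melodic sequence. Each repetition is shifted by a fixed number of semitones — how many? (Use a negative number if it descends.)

-2

The 5-note cells begin on E5, D5, C5, Bb4 — each down a 2nd from the last.
E5→D5 is 74 − 76 = -2 semitones.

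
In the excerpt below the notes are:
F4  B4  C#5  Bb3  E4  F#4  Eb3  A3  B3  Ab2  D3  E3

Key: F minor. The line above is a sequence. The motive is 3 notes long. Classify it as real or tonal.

Each cell has the same semitone pattern (6, 2) — intervals are preserved exactly.
And B4 lies outside F minor, so the sequence is real rather than tonal.

real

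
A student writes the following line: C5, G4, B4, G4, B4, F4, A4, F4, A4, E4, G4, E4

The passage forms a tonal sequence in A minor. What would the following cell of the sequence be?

Taking 4-note groups, the heads are C5, B4, A4: the pattern moves down a 2nd.
Statement 4 starts on G4 and keeps the same diatonic contour: G4 D4 F4 D4.

G4 D4 F4 D4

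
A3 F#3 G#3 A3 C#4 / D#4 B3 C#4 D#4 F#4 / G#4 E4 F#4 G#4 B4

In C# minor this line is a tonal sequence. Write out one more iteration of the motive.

Taking 5-note groups, the heads are A3, D#4, G#4: the pattern moves up a 4th.
Statement 4 starts on C#5 and keeps the same diatonic contour: C#5 A4 B4 C#5 E5.

C#5 A4 B4 C#5 E5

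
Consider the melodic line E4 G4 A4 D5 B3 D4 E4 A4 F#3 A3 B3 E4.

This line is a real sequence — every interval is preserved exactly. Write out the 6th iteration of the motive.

The 4-note cells begin on E4, B3, F#3 — each down a 4th from the last.
Extending down a 4th: C#3 → G#2 → D#2.
From D#2 the exact shape gives D#2 F#2 G#2 C#3.

D#2 F#2 G#2 C#3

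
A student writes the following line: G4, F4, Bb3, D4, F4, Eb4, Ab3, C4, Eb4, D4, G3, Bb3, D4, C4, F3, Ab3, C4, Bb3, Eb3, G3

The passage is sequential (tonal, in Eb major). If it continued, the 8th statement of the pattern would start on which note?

G3

Taking 4-note groups, the heads are G4, F4, Eb4, D4, C4: the pattern moves down a 2nd.
Extending the heads down a 2nd: Bb3 → Ab3 → G3.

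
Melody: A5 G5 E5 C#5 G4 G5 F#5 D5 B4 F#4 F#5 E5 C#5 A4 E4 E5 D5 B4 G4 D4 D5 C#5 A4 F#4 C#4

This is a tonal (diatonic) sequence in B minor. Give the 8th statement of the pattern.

A4 G4 E4 C#4 G3

Taking 5-note groups, the heads are A5, G5, F#5, E5, D5: the pattern moves down a 2nd.
Carrying on: C#5 → B4 → A4.
Statement 8 starts on A4 and keeps the same diatonic contour: A4 G4 E4 C#4 G3.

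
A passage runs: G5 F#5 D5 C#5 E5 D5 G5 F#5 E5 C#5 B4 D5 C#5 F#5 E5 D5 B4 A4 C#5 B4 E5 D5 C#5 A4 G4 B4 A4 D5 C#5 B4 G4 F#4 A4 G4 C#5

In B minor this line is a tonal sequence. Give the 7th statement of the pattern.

Unit = 7 notes; the statements start on G5, F#5, E5, D5, C#5, moving down a 2nd each time.
Carrying on: B4 → A4.
So cell 7 is A4 G4 E4 D4 F#4 E4 A4.

A4 G4 E4 D4 F#4 E4 A4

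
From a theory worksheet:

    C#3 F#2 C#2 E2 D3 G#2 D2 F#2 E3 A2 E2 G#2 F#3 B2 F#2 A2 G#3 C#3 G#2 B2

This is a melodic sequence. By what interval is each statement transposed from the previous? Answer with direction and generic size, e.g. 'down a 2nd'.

up a 2nd

Taking 4-note groups, the heads are C#3, D3, E3, F#3, G#3: the pattern moves up a 2nd.
C#3 to D3 is up a 2nd.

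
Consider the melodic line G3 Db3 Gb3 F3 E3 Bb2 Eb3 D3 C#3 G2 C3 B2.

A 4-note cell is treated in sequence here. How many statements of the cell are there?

3

12 notes in groups of 4 gives 12/4 = 3 statements.
Starts: G3, E3, C#3 — each down a 3rd.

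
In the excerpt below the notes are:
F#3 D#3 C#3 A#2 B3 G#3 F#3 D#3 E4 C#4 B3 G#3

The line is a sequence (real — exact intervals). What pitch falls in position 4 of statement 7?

E5

Grouping in 4s, the 4th note of each cell is A#2, D#3, G#3.
Carrying that up a 4th forward: C#4 → F#4 → B4 → E5.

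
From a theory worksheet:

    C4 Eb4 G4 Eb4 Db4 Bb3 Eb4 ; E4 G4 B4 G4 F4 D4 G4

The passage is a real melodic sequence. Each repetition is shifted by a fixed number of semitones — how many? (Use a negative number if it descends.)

4

Unit = 7 notes; the statements start on C4, E4, moving up a 3rd each time.
Counting half-steps from C4 to E4: 4.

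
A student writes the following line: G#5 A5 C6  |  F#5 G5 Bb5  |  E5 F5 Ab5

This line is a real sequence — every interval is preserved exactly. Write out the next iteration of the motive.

The 3-note cells begin on G#5, F#5, E5 — each down a 2nd from the last.
From D5 the exact shape gives D5 Eb5 Gb5.

D5 Eb5 Gb5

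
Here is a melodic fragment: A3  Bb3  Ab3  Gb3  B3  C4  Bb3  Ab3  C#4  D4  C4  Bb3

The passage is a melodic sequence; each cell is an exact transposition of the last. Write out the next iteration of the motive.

The 4-note cells begin on A3, B3, C#4 — each up a 2nd from the last.
So cell 4 is D#4 E4 D4 C4.

D#4 E4 D4 C4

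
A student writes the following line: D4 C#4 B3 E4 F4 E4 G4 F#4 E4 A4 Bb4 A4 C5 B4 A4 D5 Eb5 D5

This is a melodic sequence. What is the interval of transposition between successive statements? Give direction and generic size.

up a 4th

The 6-note cells begin on D4, G4, C5 — each up a 4th from the last.
D4 to G4 is up a 4th.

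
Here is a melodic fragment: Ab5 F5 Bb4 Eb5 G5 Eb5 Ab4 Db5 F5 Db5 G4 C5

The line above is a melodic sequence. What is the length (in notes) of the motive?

4

There are 12 notes; a 4-note unit gives 3 cells:
Ab5 F5 Bb4 Eb5 | G5 Eb5 Ab4 Db5 | F5 Db5 G4 C5
Each cell is the previous one down a 2nd — so the unit is 4 notes.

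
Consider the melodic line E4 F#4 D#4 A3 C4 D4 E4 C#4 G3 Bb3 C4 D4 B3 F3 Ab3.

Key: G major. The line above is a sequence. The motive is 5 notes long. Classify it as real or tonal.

Each cell has the same semitone pattern (2, -3, -6, 3) — intervals are preserved exactly.
And D#4 lies outside G major, so the sequence is real rather than tonal.

real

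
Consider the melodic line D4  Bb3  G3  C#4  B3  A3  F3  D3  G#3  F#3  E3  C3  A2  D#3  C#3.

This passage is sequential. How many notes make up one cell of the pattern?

5

15 notes total. Splitting into 3 groups of 5:
D4 Bb3 G3 C#4 B3 | A3 F3 D3 G#3 F#3 | E3 C3 A2 D#3 C#3
Each cell is the previous one down a 4th — so the unit is 5 notes.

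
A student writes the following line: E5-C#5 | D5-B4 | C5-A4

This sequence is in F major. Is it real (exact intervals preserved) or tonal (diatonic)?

real

Each cell has the same semitone pattern (-3,) — intervals are preserved exactly.
And C#5 lies outside F major, so the sequence is real rather than tonal.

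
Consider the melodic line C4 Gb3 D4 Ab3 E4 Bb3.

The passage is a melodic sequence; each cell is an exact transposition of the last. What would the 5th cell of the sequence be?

Unit = 2 notes; the statements start on C4, D4, E4, moving up a 2nd each time.
Continuing the starts: F#4 → G#4.
Statement 5 starts on G#4 and keeps the same exact contour: G#4 D4.

G#4 D4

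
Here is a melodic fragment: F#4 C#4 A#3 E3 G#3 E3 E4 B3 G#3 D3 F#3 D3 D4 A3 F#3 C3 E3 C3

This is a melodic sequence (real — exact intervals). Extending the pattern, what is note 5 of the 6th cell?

The unit is 6 notes. Position-5 pitches of the 3 shown cells: G#3, F#3, E3.
Carrying that down a 2nd forward: D3 → C3 → Bb2.

Bb2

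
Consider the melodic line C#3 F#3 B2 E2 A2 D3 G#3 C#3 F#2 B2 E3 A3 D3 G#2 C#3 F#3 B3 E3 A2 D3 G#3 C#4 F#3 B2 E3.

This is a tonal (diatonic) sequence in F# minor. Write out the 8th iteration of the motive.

With a 5-note motive the entries are C#3, D3, E3, F#3, G#3, each up a 2nd from the previous.
Extending up a 2nd: A3 → B3 → C#4.
From C#4 the diatonic shape gives C#4 F#4 B3 E3 A3.

C#4 F#4 B3 E3 A3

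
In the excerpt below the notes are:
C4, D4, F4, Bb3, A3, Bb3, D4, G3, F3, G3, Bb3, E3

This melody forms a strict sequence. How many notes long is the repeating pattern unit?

Try groups of 4 (3 cells in 12 notes):
C4 D4 F4 Bb3 | A3 Bb3 D4 G3 | F3 G3 Bb3 E3
That's a consistent down a 3rd shift per cell, and no other grouping gives one.

4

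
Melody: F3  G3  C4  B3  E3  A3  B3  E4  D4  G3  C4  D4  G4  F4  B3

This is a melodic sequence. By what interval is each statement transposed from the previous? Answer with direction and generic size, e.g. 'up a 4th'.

up a 3rd

With a 5-note motive the entries are F3, A3, C4, each up a 3rd from the previous.
From F3 to A3: up a 3rd.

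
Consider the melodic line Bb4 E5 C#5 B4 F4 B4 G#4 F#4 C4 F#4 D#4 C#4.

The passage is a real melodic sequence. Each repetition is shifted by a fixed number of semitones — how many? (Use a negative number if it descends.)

The 4-note cells begin on Bb4, F4, C4 — each down a 4th from the last.
Bb4 to F4 spans -5 semitones.

-5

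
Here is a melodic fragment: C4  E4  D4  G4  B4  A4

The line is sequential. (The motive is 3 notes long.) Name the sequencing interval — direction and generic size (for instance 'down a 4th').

Unit = 3 notes; the statements start on C4, G4, moving up a 5th each time.
From C4 to G4: up a 5th.

up a 5th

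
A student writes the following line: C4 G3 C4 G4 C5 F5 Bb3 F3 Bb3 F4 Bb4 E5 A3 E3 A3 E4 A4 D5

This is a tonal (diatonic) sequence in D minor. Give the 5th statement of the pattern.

The 6-note cells begin on C4, Bb3, A3 — each down a 2nd from the last.
Carrying on: G3 → F3.
Statement 5 starts on F3 and keeps the same diatonic contour: F3 C3 F3 C4 F4 Bb4.

F3 C3 F3 C4 F4 Bb4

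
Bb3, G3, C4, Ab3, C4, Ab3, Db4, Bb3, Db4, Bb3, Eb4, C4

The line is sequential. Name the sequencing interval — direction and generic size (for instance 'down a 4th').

up a 2nd

The 4-note cells begin on Bb3, C4, Db4 — each up a 2nd from the last.
Bb3 to C4 is up a 2nd.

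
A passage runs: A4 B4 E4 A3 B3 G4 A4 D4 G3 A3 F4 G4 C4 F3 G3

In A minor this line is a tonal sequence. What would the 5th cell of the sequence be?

D4 E4 A3 D3 E3

Unit = 5 notes; the statements start on A4, G4, F4, moving down a 2nd each time.
Extending down a 2nd: E4 → D4.
Statement 5 starts on D4 and keeps the same diatonic contour: D4 E4 A3 D3 E3.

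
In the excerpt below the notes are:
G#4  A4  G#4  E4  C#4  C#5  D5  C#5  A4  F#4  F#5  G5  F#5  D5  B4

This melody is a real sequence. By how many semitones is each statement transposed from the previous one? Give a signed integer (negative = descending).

5

Unit = 5 notes; the statements start on G#4, C#5, F#5, moving up a 4th each time.
G#4→C#5 is 73 − 68 = 5 semitones.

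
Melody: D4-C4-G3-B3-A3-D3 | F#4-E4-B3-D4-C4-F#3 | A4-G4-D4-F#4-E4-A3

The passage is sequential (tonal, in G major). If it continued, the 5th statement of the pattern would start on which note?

The 6-note cells begin on D4, F#4, A4 — each up a 3rd from the last.
Extending the heads up a 3rd: C5 → E5.

E5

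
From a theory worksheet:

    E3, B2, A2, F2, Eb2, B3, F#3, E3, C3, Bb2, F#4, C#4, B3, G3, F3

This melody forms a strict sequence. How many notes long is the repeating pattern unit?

5

15 notes total. Splitting into 3 groups of 5:
E3 B2 A2 F2 Eb2 | B3 F#3 E3 C3 Bb2 | F#4 C#4 B3 G3 F3
Every group is a transposition up a 5th of the one before; no shorter unit works.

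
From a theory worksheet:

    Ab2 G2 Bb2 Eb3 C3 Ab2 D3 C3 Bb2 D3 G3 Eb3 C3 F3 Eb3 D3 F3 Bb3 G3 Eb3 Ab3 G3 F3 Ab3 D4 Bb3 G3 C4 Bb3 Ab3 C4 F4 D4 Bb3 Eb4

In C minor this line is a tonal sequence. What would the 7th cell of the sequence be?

F4 Eb4 G4 C5 Ab4 F4 Bb4

The 7-note cells begin on Ab2, C3, Eb3, G3, Bb3 — each up a 3rd from the last.
Extending up a 3rd: D4 → F4.
Statement 7 starts on F4 and keeps the same diatonic contour: F4 Eb4 G4 C5 Ab4 F4 Bb4.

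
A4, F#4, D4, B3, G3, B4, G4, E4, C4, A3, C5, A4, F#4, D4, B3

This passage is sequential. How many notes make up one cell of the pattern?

5

15 notes total. Splitting into 3 groups of 5:
A4 F#4 D4 B3 G3 | B4 G4 E4 C4 A3 | C5 A4 F#4 D4 B3
Every group is a transposition up a 2nd of the one before; no shorter unit works.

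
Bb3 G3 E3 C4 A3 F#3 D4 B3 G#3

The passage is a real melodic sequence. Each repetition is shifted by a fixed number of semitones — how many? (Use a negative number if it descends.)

With a 3-note motive the entries are Bb3, C4, D4, each up a 2nd from the previous.
Bb3→C4 is 60 − 58 = 2 semitones.

2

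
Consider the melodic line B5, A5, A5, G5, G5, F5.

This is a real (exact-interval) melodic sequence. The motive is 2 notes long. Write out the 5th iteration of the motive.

Eb5 Db5

With a 2-note motive the entries are B5, A5, G5, each down a 2nd from the previous.
Carrying on: F5 → Eb5.
Statement 5 starts on Eb5 and keeps the same exact contour: Eb5 Db5.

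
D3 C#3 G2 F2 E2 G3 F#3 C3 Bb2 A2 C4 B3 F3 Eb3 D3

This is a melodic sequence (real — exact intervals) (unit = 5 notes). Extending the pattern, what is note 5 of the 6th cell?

With 5-note cells, note 5 of each statement runs E2, A2, D3.
Each moves up a 4th. Continuing: G3 → C4 → F4.

F4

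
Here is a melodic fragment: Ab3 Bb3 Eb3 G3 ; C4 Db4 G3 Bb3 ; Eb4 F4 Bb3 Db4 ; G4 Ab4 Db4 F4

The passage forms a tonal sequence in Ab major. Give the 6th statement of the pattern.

Db5 Eb5 Ab4 C5

The 4-note cells begin on Ab3, C4, Eb4, G4 — each up a 3rd from the last.
Continuing the starts: Bb4 → Db5.
From Db5 the diatonic shape gives Db5 Eb5 Ab4 C5.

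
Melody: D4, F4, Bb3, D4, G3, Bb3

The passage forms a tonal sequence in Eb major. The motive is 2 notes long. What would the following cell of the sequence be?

The 2-note cells begin on D4, Bb3, G3 — each down a 3rd from the last.
Statement 4 starts on Eb3 and keeps the same diatonic contour: Eb3 G3.

Eb3 G3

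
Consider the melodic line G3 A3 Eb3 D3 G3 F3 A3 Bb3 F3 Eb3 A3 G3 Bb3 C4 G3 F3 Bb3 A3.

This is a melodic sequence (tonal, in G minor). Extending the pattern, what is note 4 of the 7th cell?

The unit is 6 notes. Position-4 pitches of the 3 shown cells: D3, Eb3, F3.
Extending up a 2nd: G3 → A3 → Bb3 → C4.

C4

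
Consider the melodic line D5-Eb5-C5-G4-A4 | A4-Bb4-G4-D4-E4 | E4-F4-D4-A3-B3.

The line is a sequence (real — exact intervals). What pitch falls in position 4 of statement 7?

C#2

The unit is 5 notes. Position-4 pitches of the 3 shown cells: G4, D4, A3.
Carrying that down a 4th forward: E3 → B2 → F#2 → C#2.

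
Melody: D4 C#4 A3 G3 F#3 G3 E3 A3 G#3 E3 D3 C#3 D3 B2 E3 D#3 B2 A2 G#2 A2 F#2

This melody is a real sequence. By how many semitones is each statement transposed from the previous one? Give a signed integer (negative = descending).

-5

Unit = 7 notes; the statements start on D4, A3, E3, moving down a 4th each time.
D4→A3 is 57 − 62 = -5 semitones.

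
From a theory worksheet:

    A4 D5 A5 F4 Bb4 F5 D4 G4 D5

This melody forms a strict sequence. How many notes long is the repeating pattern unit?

3

Try groups of 3 (3 cells in 9 notes):
A4 D5 A5 | F4 Bb4 F5 | D4 G4 D5
That's a consistent down a 3rd shift per cell, and no other grouping gives one.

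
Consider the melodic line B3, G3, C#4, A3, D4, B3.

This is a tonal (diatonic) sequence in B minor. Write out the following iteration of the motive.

E4 C#4

With a 2-note motive the entries are B3, C#4, D4, each up a 2nd from the previous.
Statement 4 starts on E4 and keeps the same diatonic contour: E4 C#4.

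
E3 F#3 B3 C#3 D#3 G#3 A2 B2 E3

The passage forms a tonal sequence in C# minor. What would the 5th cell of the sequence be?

D#2 E2 A2

The 3-note cells begin on E3, C#3, A2 — each down a 3rd from the last.
Carrying on: F#2 → D#2.
Statement 5 starts on D#2 and keeps the same diatonic contour: D#2 E2 A2.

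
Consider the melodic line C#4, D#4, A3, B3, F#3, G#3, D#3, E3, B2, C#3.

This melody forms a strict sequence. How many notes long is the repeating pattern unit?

10 notes total. Splitting into 5 groups of 2:
C#4 D#4 | A3 B3 | F#3 G#3 | D#3 E3 | B2 C#3
That's a consistent down a 3rd shift per cell, and no other grouping gives one.

2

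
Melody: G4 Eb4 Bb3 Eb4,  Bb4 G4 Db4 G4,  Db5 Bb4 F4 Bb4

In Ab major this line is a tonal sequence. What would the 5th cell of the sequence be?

With a 4-note motive the entries are G4, Bb4, Db5, each up a 3rd from the previous.
Extending up a 3rd: F5 → Ab5.
So cell 5 is Ab5 F5 C5 F5.

Ab5 F5 C5 F5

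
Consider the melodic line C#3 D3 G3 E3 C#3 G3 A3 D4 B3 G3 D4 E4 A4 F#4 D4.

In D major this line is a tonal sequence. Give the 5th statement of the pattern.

E5 F#5 B5 G5 E5

The 5-note cells begin on C#3, G3, D4 — each up a 5th from the last.
Continuing the starts: A4 → E5.
Statement 5 starts on E5 and keeps the same diatonic contour: E5 F#5 B5 G5 E5.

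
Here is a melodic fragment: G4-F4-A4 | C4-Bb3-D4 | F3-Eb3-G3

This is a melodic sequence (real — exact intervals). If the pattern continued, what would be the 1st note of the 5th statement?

Eb2

The unit is 3 notes. Position-1 pitches of the 3 shown cells: G4, C4, F3.
Extending down a 5th: Bb2 → Eb2.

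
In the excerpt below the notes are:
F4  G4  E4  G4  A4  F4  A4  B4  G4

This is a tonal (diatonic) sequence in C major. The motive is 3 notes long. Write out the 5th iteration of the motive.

C5 D5 B4

With a 3-note motive the entries are F4, G4, A4, each up a 2nd from the previous.
Carrying on: B4 → C5.
Statement 5 starts on C5 and keeps the same diatonic contour: C5 D5 B4.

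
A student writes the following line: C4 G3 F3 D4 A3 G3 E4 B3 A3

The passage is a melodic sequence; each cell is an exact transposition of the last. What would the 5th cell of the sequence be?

Unit = 3 notes; the statements start on C4, D4, E4, moving up a 2nd each time.
Continuing the starts: F#4 → G#4.
So cell 5 is G#4 D#4 C#4.

G#4 D#4 C#4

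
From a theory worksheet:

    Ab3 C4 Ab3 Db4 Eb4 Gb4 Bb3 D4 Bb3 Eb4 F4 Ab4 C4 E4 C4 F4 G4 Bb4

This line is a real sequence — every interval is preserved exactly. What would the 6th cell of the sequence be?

F#4 A#4 F#4 B4 C#5 E5

Taking 6-note groups, the heads are Ab3, Bb3, C4: the pattern moves up a 2nd.
Continuing the starts: D4 → E4 → F#4.
Statement 6 starts on F#4 and keeps the same exact contour: F#4 A#4 F#4 B4 C#5 E5.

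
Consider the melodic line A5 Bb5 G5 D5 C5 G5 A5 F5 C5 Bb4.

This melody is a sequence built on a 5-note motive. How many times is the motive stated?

2

10 notes in groups of 5 gives 10/5 = 2 statements.
Starts: A5, G5 — each down a 2nd.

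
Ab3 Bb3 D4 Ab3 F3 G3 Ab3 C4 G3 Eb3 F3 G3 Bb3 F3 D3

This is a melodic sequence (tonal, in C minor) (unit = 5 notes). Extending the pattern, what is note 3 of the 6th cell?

F3

The unit is 5 notes. Position-3 pitches of the 3 shown cells: D4, C4, Bb3.
Extending down a 2nd: Ab3 → G3 → F3.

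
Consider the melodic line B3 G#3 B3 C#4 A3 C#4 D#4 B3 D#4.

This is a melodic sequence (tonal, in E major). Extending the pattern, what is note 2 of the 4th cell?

C#4

The unit is 3 notes. Position-2 pitches of the 3 shown cells: G#3, A3, B3.
One more up a 2nd gives C#4.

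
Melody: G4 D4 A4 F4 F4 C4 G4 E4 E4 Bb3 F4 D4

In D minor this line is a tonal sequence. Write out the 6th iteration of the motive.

Bb3 F3 C4 A3

The 4-note cells begin on G4, F4, E4 — each down a 2nd from the last.
Continuing the starts: D4 → C4 → Bb3.
Statement 6 starts on Bb3 and keeps the same diatonic contour: Bb3 F3 C4 A3.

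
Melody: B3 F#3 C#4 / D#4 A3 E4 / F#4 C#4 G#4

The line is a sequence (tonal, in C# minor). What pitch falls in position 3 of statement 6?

F#5

The unit is 3 notes. Position-3 pitches of the 3 shown cells: C#4, E4, G#4.
Carrying that up a 3rd forward: B4 → D#5 → F#5.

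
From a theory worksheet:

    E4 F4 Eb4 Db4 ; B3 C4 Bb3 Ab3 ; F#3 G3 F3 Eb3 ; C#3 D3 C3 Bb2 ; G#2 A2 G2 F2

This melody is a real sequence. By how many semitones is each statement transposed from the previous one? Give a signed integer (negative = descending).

The 4-note cells begin on E4, B3, F#3, C#3, G#2 — each down a 4th from the last.
E4→B3 is 59 − 64 = -5 semitones.

-5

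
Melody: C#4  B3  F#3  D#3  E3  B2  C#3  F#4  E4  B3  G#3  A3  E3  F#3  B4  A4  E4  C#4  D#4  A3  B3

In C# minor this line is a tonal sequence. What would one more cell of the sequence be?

Unit = 7 notes; the statements start on C#4, F#4, B4, moving up a 4th each time.
From E5 the diatonic shape gives E5 D#5 A4 F#4 G#4 D#4 E4.

E5 D#5 A4 F#4 G#4 D#4 E4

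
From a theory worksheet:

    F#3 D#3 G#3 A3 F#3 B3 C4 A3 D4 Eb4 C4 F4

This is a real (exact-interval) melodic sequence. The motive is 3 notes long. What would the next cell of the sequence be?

Gb4 Eb4 Ab4

Unit = 3 notes; the statements start on F#3, A3, C4, Eb4, moving up a 3rd each time.
So cell 5 is Gb4 Eb4 Ab4.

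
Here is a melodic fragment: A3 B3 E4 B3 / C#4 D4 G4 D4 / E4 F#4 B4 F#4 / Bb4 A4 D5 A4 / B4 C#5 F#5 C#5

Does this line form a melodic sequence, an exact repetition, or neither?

neither

Note 1 of cell 4 is Bb4; if this were a sequence it would be G4. No unit length gives a consistent transposition pattern.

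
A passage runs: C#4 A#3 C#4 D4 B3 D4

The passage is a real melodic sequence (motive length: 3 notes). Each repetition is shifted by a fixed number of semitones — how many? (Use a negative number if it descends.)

Unit = 3 notes; the statements start on C#4, D4, moving up a 2nd each time.
C#4→D4 is 62 − 61 = 1 semitones.

1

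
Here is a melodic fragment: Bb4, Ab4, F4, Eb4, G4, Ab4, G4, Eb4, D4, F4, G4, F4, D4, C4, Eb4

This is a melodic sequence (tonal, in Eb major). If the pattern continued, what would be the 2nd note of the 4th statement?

Grouping in 5s, the 2nd note of each cell is Ab4, G4, F4.
One more down a 2nd gives Eb4.

Eb4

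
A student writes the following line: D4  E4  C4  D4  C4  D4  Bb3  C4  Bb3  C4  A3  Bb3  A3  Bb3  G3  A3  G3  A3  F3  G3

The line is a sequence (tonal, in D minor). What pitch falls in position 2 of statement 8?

E3

The unit is 4 notes. Position-2 pitches of the 5 shown cells: E4, D4, C4, Bb3, A3.
Carrying that down a 2nd forward: G3 → F3 → E3.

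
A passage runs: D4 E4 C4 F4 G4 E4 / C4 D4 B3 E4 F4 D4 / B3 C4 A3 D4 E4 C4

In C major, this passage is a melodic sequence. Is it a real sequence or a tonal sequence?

tonal

Every note is diatonic to C major.
Cell 1 has -4 semitones from note 2 to 3, but cell 2 has -3 — the interval quality changes while the contour stays the same, which is the hallmark of a tonal sequence.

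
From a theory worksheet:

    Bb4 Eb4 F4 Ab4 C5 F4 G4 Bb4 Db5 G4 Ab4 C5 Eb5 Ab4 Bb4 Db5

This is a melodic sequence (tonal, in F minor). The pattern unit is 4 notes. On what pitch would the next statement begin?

Unit = 4 notes; the statements start on Bb4, C5, Db5, Eb5, moving up a 2nd each time.
One more step up a 2nd gives F5.

F5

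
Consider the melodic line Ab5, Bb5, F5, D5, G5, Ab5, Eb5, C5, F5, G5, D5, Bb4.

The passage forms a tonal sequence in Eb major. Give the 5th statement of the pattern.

D5 Eb5 Bb4 G4

The 4-note cells begin on Ab5, G5, F5 — each down a 2nd from the last.
Carrying on: Eb5 → D5.
From D5 the diatonic shape gives D5 Eb5 Bb4 G4.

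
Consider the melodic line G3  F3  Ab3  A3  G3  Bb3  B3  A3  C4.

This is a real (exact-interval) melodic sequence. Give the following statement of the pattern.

C#4 B3 D4

With a 3-note motive the entries are G3, A3, B3, each up a 2nd from the previous.
So cell 4 is C#4 B3 D4.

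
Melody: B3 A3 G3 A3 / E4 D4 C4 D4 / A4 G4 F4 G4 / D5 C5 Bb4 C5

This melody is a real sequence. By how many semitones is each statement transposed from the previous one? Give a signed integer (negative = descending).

The 4-note cells begin on B3, E4, A4, D5 — each up a 4th from the last.
B3 to E4 spans +5 semitones.

5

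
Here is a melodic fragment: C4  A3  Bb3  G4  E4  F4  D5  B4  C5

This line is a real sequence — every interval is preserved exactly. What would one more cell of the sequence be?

The 3-note cells begin on C4, G4, D5 — each up a 5th from the last.
Statement 4 starts on A5 and keeps the same exact contour: A5 F#5 G5.

A5 F#5 G5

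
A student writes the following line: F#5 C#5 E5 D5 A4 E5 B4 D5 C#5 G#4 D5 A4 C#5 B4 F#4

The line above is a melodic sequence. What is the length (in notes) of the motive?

Try groups of 5 (3 cells in 15 notes):
F#5 C#5 E5 D5 A4 | E5 B4 D5 C#5 G#4 | D5 A4 C#5 B4 F#4
Each cell is the previous one down a 2nd — so the unit is 5 notes.

5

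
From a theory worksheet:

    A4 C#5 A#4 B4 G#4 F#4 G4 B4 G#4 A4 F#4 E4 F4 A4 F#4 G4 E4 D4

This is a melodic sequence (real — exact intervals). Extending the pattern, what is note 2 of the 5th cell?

F4

The unit is 6 notes. Position-2 pitches of the 3 shown cells: C#5, B4, A4.
Carrying that down a 2nd forward: G4 → F4.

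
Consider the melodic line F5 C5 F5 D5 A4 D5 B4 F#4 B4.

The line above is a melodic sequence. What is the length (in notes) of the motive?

There are 9 notes; a 3-note unit gives 3 cells:
F5 C5 F5 | D5 A4 D5 | B4 F#4 B4
Every group is a transposition down a 3rd of the one before; no shorter unit works.

3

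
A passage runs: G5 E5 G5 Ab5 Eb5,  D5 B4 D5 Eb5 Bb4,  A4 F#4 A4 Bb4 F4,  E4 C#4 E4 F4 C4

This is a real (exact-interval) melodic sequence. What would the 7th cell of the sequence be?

C#3 A#2 C#3 D3 A2

The 5-note cells begin on G5, D5, A4, E4 — each down a 4th from the last.
Continuing the starts: B3 → F#3 → C#3.
Statement 7 starts on C#3 and keeps the same exact contour: C#3 A#2 C#3 D3 A2.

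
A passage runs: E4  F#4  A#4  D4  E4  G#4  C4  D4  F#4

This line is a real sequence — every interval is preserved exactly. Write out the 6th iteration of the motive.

Gb3 Ab3 C4

With a 3-note motive the entries are E4, D4, C4, each down a 2nd from the previous.
Carrying on: Bb3 → Ab3 → Gb3.
From Gb3 the exact shape gives Gb3 Ab3 C4.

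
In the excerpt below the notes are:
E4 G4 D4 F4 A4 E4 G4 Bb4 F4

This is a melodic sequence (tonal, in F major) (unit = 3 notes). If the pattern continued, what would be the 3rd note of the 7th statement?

With 3-note cells, note 3 of each statement runs D4, E4, F4.
Extending up a 2nd: G4 → A4 → Bb4 → C5.

C5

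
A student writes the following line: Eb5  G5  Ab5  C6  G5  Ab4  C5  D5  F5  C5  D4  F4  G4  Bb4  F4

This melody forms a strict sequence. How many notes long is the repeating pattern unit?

Try groups of 5 (3 cells in 15 notes):
Eb5 G5 Ab5 C6 G5 | Ab4 C5 D5 F5 C5 | D4 F4 G4 Bb4 F4
That's a consistent down a 5th shift per cell, and no other grouping gives one.

5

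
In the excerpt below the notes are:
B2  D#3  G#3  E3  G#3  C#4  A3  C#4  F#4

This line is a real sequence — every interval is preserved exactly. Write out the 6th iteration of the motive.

C5 E5 A5

With a 3-note motive the entries are B2, E3, A3, each up a 4th from the previous.
Continuing the starts: D4 → G4 → C5.
So cell 6 is C5 E5 A5.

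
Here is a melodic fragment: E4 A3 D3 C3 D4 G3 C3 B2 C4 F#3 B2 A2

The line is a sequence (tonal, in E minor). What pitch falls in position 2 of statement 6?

The unit is 4 notes. Position-2 pitches of the 3 shown cells: A3, G3, F#3.
Carrying that down a 2nd forward: E3 → D3 → C3.

C3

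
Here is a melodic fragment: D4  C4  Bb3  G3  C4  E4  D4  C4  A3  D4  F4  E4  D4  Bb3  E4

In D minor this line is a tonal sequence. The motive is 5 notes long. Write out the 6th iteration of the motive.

The 5-note cells begin on D4, E4, F4 — each up a 2nd from the last.
Continuing the starts: G4 → A4 → Bb4.
Statement 6 starts on Bb4 and keeps the same diatonic contour: Bb4 A4 G4 E4 A4.

Bb4 A4 G4 E4 A4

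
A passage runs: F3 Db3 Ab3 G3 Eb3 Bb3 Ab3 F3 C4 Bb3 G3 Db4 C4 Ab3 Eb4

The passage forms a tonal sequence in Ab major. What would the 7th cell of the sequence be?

Eb4 C4 G4

Unit = 3 notes; the statements start on F3, G3, Ab3, Bb3, C4, moving up a 2nd each time.
Extending up a 2nd: Db4 → Eb4.
So cell 7 is Eb4 C4 G4.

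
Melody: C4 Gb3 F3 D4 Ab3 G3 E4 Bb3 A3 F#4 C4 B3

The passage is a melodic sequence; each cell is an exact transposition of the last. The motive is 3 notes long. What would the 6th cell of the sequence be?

Taking 3-note groups, the heads are C4, D4, E4, F#4: the pattern moves up a 2nd.
Extending up a 2nd: G#4 → A#4.
From A#4 the exact shape gives A#4 E4 D#4.

A#4 E4 D#4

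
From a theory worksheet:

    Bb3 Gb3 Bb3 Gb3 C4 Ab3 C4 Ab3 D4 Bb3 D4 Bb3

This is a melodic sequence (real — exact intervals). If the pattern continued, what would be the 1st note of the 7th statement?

A#4

The unit is 4 notes. Position-1 pitches of the 3 shown cells: Bb3, C4, D4.
Extending up a 2nd: E4 → F#4 → G#4 → A#4.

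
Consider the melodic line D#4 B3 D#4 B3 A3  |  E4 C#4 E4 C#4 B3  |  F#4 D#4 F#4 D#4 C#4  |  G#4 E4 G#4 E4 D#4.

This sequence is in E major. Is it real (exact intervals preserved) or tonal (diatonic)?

tonal

Every note is diatonic to E major.
Cell 1 has -4 semitones from note 1 to 2, but cell 2 has -3 — the interval quality changes while the contour stays the same, which is the hallmark of a tonal sequence.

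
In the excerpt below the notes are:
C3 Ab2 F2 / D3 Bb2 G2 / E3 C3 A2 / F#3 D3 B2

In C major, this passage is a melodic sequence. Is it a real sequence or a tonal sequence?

real

Each cell has the same semitone pattern (-4, -3) — intervals are preserved exactly.
And Ab2 lies outside C major, so the sequence is real rather than tonal.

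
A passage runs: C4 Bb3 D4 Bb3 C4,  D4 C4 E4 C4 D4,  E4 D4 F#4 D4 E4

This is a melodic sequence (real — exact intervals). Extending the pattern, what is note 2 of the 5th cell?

F#4

The unit is 5 notes. Position-2 pitches of the 3 shown cells: Bb3, C4, D4.
Carrying that up a 2nd forward: E4 → F#4.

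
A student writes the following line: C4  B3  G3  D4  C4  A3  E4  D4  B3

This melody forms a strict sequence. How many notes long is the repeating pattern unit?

3

9 notes total. Splitting into 3 groups of 3:
C4 B3 G3 | D4 C4 A3 | E4 D4 B3
Each cell is the previous one up a 2nd — so the unit is 3 notes.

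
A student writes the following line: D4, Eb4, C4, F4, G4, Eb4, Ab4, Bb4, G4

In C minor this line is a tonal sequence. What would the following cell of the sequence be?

The 3-note cells begin on D4, F4, Ab4 — each up a 3rd from the last.
So cell 4 is C5 D5 Bb4.

C5 D5 Bb4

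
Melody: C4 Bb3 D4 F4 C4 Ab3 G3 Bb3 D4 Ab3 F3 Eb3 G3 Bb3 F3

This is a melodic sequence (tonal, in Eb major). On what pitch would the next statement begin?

D3

The 5-note cells begin on C4, Ab3, F3 — each down a 3rd from the last.
The next head, down a 3rd from F3, is D3.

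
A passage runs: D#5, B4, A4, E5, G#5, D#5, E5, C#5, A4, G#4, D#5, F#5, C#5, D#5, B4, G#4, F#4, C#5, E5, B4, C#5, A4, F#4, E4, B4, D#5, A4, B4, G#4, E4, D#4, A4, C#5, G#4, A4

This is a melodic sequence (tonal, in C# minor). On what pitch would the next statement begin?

With a 7-note motive the entries are D#5, C#5, B4, A4, G#4, each down a 2nd from the previous.
One more step down a 2nd gives F#4.

F#4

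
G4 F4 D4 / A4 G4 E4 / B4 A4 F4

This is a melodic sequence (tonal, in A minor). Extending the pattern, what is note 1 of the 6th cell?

E5

The unit is 3 notes. Position-1 pitches of the 3 shown cells: G4, A4, B4.
Each moves up a 2nd. Continuing: C5 → D5 → E5.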